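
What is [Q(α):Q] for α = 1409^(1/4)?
[Q(α):Q] = 4

α is a root of x^4 - 1409. By Eisenstein's criterion at the prime p = 1409 (which divides the constant term 1409 but p^2 = 1985281 does not, since 1409 is squarefree), x^4 - 1409 is irreducible over Q. Hence [Q(α):Q] = 4.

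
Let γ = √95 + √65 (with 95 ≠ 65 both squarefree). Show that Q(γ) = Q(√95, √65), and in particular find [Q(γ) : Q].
[Q(γ) : Q] = 4 (equivalently, Q(γ) = Q(√95, √65))

Obviously Q(γ) ⊆ Q(√95, √65), and [Q(√95, √65):Q] = 4 (since 95, 65 are distinct squarefree integers > 1 with 6175 not a perfect square). To show equality we compute the minimal polynomial of γ. From γ = √95 + √65: γ^2 = 95 + 2√(6175) + 65 = 160 + 2√(6175), so γ^2 - 160 = 2√(6175); squaring, (γ^2 - 160)^2 = 4·6175, i.e. γ^4 - 320γ^2 + 25600 - 24700 = 0, i.e. γ^4 - 320γ^2 + 900 = 0. So γ is a root of x^4 - 320x^2 + 900. This polynomial is irreducible over Q: it has no rational root (each ±√95 ± √65 is irrational), and any factorization into two quadratics over Q would force √(6175) ∈ Q (pairing opposite roots) or √95, √65 ∈ Q (other pairings), all impossible. Hence [Q(γ):Q] = 4 = [Q(√95, √65):Q], so Q(γ) = Q(√95, √65).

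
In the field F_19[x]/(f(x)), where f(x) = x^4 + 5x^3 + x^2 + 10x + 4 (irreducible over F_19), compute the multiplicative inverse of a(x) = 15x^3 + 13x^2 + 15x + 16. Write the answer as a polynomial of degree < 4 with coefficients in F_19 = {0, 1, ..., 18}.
a(x)^(-1) ≡ 4x^3 + 2x^2 + 3x + 16 (mod f(x))

Since f is irreducible over F_19, F_19[x]/(f) is a field and a(x) ≠ 0 has an inverse. Apply the extended Euclidean algorithm to f(x) and a(x) in F_19[x]: f(x) = (14x + 11)·a(x) + (9x^2 + x + 18);  a(x) = (8x + 9)·(9x^2 + x + 18) + (14x + 6);  (9x^2 + x + 18) = (2x + 6)·(14x + 6) + (1). The last nonzero remainder is the constant 1 = gcd(f, a) in F_19. Back-substituting through the division chain expresses 1 = s(x)·a(x) + t(x)·f(x) with s(x) ≡ 4x^3 + 2x^2 + 3x + 16 (mod f), so a(x)^(-1) ≡ s(x) = 4x^3 + 2x^2 + 3x + 16 (mod f). Check: (15x^3 + 13x^2 + 15x + 16)·(4x^3 + 2x^2 + 3x + 16) = 3x^6 + 6x^5 + 17x^4 + 12x^3 + 3x + 9 ≡ 1 (mod x^4 + 5x^3 + x^2 + 10x + 4).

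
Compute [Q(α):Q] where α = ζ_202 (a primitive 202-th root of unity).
[Q(α):Q] = 100

The minimal polynomial of ζ_202 over Q is the 202-th cyclotomic polynomial Φ_202(x), which is irreducible over Q and has degree φ(202) = 100. Hence [Q(α):Q] = φ(202) = 100.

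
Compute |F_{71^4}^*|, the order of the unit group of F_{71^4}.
|F_{71^4}^*| = 25411680

F_{71^4} has 71^4 = 25411681 elements; its multiplicative group consists of all nonzero elements, so |F_{71^4}^*| = 25411681 - 1 = 25411680. (It is cyclic since any finite subgroup of the multiplicative group of a field is cyclic.)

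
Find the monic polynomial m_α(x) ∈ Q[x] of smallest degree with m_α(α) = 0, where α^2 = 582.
m_α(x) = x^2 - 582

α satisfies α^2 - 582 = 0, so x^2 - 582 annihilates α. Since d = 582 is squarefree and ≠ 1, it is not a perfect square in Q, so x^2 - 582 has no rational root and is therefore irreducible over Q (a degree-2 polynomial over a field is irreducible iff it has no root). Hence m_α(x) = x^2 - 582.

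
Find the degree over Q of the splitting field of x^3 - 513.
[K : Q] = 6

The roots of x^3 - 513 are ∛513, ω∛513, ω^2∛513 where ω = e^(2πi/3) is a primitive cube root of unity, so K = Q(∛513, ω). Now [Q(∛513):Q] = 3 (since 513 is not a perfect cube, x^3 - 513 is irreducible) and [Q(ω):Q] = 2. Both 2 and 3 divide [K:Q], and [K:Q] ≤ 3·2 = 6, so [K:Q] = 6. (Equivalently: Q(∛513) ⊂ R but ω ∉ R, so [K : Q(∛513)] = 2.)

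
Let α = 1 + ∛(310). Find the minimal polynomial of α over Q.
m_α(x) = x^3 - 3x^2 + 3x - 311

Set β = α - 1 = ∛(310), so β^3 = 310. Then (α - 1)^3 - 310 = 0, i.e. α is a root of g(x) = (x - 1)^3 - 310 = x^3 - 3x^2 + 3x - 311. Since g(x) = h(x - 1) where h(x) = x^3 - 310, and h is irreducible over Q (because 310 is not a perfect cube, so h has no rational root, and a monic cubic with no rational root is irreducible), g is also irreducible (irreducibility is preserved under the substitution x → x - 1). Hence m_α(x) = x^3 - 3x^2 + 3x - 311.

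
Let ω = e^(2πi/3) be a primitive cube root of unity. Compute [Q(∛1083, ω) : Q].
[Q(∛1083, ω) : Q] = 6

[Q(∛1083):Q] = 3 (min poly x^3 - 1083, irreducible since 1083 is not a perfect cube). [Q(ω):Q] = 2 (min poly x^2 + x + 1). Since Q(∛1083) ⊂ R and ω ∉ R, we have ω ∉ Q(∛1083), so x^2 + x + 1 remains irreducible over Q(∛1083) and [Q(∛1083, ω) : Q(∛1083)] = 2. By the tower law, [Q(∛1083, ω) : Q] = 3 · 2 = 6. (In fact Q(∛1083, ω) is the splitting field of x^3 - 1083 over Q.)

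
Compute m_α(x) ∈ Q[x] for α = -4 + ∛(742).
m_α(x) = x^3 + 12x^2 + 48x - 678

Set β = α + 4 = ∛(742), so β^3 = 742. Then (α + 4)^3 - 742 = 0, i.e. α is a root of g(x) = (x + 4)^3 - 742 = x^3 + 12x^2 + 48x - 678. Since g(x) = h(x + 4) where h(x) = x^3 - 742, and h is irreducible over Q (because 742 is not a perfect cube, so h has no rational root, and a monic cubic with no rational root is irreducible), g is also irreducible (irreducibility is preserved under the substitution x → x + 4). Hence m_α(x) = x^3 + 12x^2 + 48x - 678.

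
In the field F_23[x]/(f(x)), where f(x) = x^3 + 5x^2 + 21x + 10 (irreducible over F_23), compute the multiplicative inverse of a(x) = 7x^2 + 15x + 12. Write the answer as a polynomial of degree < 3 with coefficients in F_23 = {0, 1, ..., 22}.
a(x)^(-1) ≡ 19x^2 + 14x + 20 (mod f(x))

Since f is irreducible over F_23, F_23[x]/(f) is a field and a(x) ≠ 0 has an inverse. Apply the extended Euclidean algorithm to f(x) and a(x) in F_23[x]: f(x) = (10x + 22)·a(x) + (8x + 22);  a(x) = (21x + 16)·(8x + 22) + (5). The last nonzero remainder is the constant 5 = gcd(f, a) in F_23. Back-substituting through the division chain expresses 5 = s(x)·a(x) + t(x)·f(x) with s(x) ≡ 3x^2 + x + 8 (mod f), so (3x^2 + x + 8)·a(x) ≡ 5 (mod f). Multiplying by 5^(-1) ≡ 14 in F_23 gives a(x)^(-1) ≡ 14·(3x^2 + x + 8) ≡ 19x^2 + 14x + 20 (mod f). Check: (7x^2 + 15x + 12)·(19x^2 + 14x + 20) = 18x^4 + 15x^3 + 3x^2 + 8x + 10 ≡ 1 (mod x^3 + 5x^2 + 21x + 10).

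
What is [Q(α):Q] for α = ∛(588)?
[Q(α):Q] = 3

The minimal polynomial of α is x^3 - 588, irreducible over Q since 588 is not a perfect cube (so x^3 - 588 has no rational root). Hence [Q(α):Q] = deg(m_α) = 3.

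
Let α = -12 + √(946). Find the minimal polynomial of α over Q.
m_α(x) = x^2 + 24x - 802

From α + 12 = √(946), squaring gives (α + 12)^2 = 946, i.e. α^2 + 24α + 144 = 946, so α^2 + 24α - 802 = 0. The discriminant of x^2 + 24x - 802 is (24)^2 - 4·(-802) = 576 + 3208 = 3784, and 4·(946) is not a perfect square in Q since 946 is squarefree and ≠ 1. Hence x^2 + 24x - 802 is irreducible over Q and is the minimal polynomial of α.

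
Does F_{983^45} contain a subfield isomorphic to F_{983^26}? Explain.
No: F_{983^26} is not a subfield of F_{983^45}

F_{p^m} embeds in F_{p^n} iff m | n. Here 26 ∤ 45 (since 45 = 1·26 + 19 with remainder 19 ≠ 0), so F_{983^26} is not a subfield of F_{983^45}. Equivalently: if it were, the tower law would give 26 = [F_{983^26}:F_983] dividing [F_{983^45}:F_983] = 45, contradiction.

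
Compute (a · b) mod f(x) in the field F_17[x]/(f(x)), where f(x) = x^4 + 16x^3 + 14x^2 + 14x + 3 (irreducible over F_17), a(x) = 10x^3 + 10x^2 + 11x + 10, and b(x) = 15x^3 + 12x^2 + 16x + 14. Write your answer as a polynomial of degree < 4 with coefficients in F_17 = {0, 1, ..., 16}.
a · b ≡ 3x^3 + 6x^2 + 7x + 3 (mod f(x))

Multiply in F_17[x]: a(x)·b(x) = (10x^3 + 10x^2 + 11x + 10)·(15x^3 + 12x^2 + 16x + 14) = 14x^6 + 15x^5 + 3x^4 + 4x^3 + 11x^2 + 8x + 4. This has degree ≥ 4, so divide by f(x) over F_17: 14x^6 + 15x^5 + 3x^4 + 4x^3 + 11x^2 + 8x + 4 = (14x^2 + 12x + 6)·(x^4 + 16x^3 + 14x^2 + 14x + 3) + (3x^3 + 6x^2 + 7x + 3). Hence a·b ≡ 3x^3 + 6x^2 + 7x + 3 (mod f). (F_17[x]/(f) is a field with 17^4 = 83521 elements since f is irreducible of degree 4.)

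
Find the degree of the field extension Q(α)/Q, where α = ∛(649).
[Q(α):Q] = 3

The minimal polynomial of α is x^3 - 649, irreducible over Q since 649 is not a perfect cube (so x^3 - 649 has no rational root). Hence [Q(α):Q] = deg(m_α) = 3.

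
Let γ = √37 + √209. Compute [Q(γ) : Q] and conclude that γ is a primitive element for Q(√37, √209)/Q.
[Q(γ) : Q] = 4 (equivalently, Q(γ) = Q(√37, √209))

Obviously Q(γ) ⊆ Q(√37, √209), and [Q(√37, √209):Q] = 4 (since 37, 209 are distinct squarefree integers > 1 with 7733 not a perfect square). To show equality we compute the minimal polynomial of γ. From γ = √37 + √209: γ^2 = 37 + 2√(7733) + 209 = 246 + 2√(7733), so γ^2 - 246 = 2√(7733); squaring, (γ^2 - 246)^2 = 4·7733, i.e. γ^4 - 492γ^2 + 60516 - 30932 = 0, i.e. γ^4 - 492γ^2 + 29584 = 0. So γ is a root of x^4 - 492x^2 + 29584. This polynomial is irreducible over Q: it has no rational root (each ±√37 ± √209 is irrational), and any factorization into two quadratics over Q would force √(7733) ∈ Q (pairing opposite roots) or √37, √209 ∈ Q (other pairings), all impossible. Hence [Q(γ):Q] = 4 = [Q(√37, √209):Q], so Q(γ) = Q(√37, √209).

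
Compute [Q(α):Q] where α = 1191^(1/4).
[Q(α):Q] = 4

α is a root of x^4 - 1191. By Eisenstein's criterion at the prime p = 3 (which divides the constant term 1191 but p^2 = 9 does not, since 1191 is squarefree), x^4 - 1191 is irreducible over Q. Hence [Q(α):Q] = 4.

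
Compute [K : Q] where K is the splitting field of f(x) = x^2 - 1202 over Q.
[K : Q] = 2

f(x) = x^2 - 1202 factors as (x - √1202)(x + √1202). The splitting field is K = Q(√1202). Since 1202 is squarefree and > 1, it is not a perfect square, so x^2 - 1202 is irreducible over Q and [Q(√1202) : Q] = 2. Hence [K : Q] = 2.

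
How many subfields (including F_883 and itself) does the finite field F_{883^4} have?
F_{883^4} has 3 subfields

The subfields of F_{p^n} are exactly the fields F_{p^d} for d | n (each is the fixed field of the unique index-d subgroup of Gal(F_{p^n}/F_p) ≅ Z/nZ). The divisors of n = 4 are {1, 2, 4}, giving 3 subfields: F_{883^1}, F_{883^2}, F_{883^4}.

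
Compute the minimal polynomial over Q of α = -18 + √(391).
m_α(x) = x^2 + 36x - 67

From α + 18 = √(391), squaring gives (α + 18)^2 = 391, i.e. α^2 + 36α + 324 = 391, so α^2 + 36α - 67 = 0. The discriminant of x^2 + 36x - 67 is (36)^2 - 4·(-67) = 1296 + 268 = 1564, and 4·(391) is not a perfect square in Q since 391 is squarefree and ≠ 1. Hence x^2 + 36x - 67 is irreducible over Q and is the minimal polynomial of α.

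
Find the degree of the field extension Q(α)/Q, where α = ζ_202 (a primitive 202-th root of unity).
[Q(α):Q] = 100

The minimal polynomial of ζ_202 over Q is the 202-th cyclotomic polynomial Φ_202(x), which is irreducible over Q and has degree φ(202) = 100. Hence [Q(α):Q] = φ(202) = 100.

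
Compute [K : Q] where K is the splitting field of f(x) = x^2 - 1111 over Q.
[K : Q] = 2

f(x) = x^2 - 1111 factors as (x - √1111)(x + √1111). The splitting field is K = Q(√1111). Since 1111 is squarefree and > 1, it is not a perfect square, so x^2 - 1111 is irreducible over Q and [Q(√1111) : Q] = 2. Hence [K : Q] = 2.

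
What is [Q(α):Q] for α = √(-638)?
[Q(α):Q] = 2

[Q(α):Q] equals the degree of the minimal polynomial of α. Here α^2 = -638 and x^2 + 638 is irreducible (d = -638 is squarefree, ≠ 1, hence not a square), so deg(m_α) = 2. Thus [Q(α):Q] = 2.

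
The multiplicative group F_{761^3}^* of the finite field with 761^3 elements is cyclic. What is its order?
|F_{761^3}^*| = 440711080

F_{761^3} has 761^3 = 440711081 elements; its multiplicative group consists of all nonzero elements, so |F_{761^3}^*| = 440711081 - 1 = 440711080. (It is cyclic since any finite subgroup of the multiplicative group of a field is cyclic.)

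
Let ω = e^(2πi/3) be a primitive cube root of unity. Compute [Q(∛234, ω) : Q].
[Q(∛234, ω) : Q] = 6

[Q(∛234):Q] = 3 (min poly x^3 - 234, irreducible since 234 is not a perfect cube). [Q(ω):Q] = 2 (min poly x^2 + x + 1). Since Q(∛234) ⊂ R and ω ∉ R, we have ω ∉ Q(∛234), so x^2 + x + 1 remains irreducible over Q(∛234) and [Q(∛234, ω) : Q(∛234)] = 2. By the tower law, [Q(∛234, ω) : Q] = 3 · 2 = 6. (In fact Q(∛234, ω) is the splitting field of x^3 - 234 over Q.)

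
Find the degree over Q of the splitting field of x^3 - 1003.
[K : Q] = 6

The roots of x^3 - 1003 are ∛1003, ω∛1003, ω^2∛1003 where ω = e^(2πi/3) is a primitive cube root of unity, so K = Q(∛1003, ω). Now [Q(∛1003):Q] = 3 (since 1003 is not a perfect cube, x^3 - 1003 is irreducible) and [Q(ω):Q] = 2. Both 2 and 3 divide [K:Q], and [K:Q] ≤ 3·2 = 6, so [K:Q] = 6. (Equivalently: Q(∛1003) ⊂ R but ω ∉ R, so [K : Q(∛1003)] = 2.)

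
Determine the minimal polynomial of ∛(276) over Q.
m_α(x) = x^3 - 276

α satisfies α^3 = 276, so x^3 - 276 annihilates α. By the rational root test, a rational root p/q (in lowest terms) of x^3 - 276 would satisfy p^3 = 276 q^3, forcing q = 1 and p^3 = 276; but 276 is not a perfect cube, contradiction. A monic cubic over Q with no rational root is irreducible (any nontrivial factorization would include a linear factor). Hence x^3 - 276 is the minimal polynomial of α, and in particular [Q(α):Q] = 3.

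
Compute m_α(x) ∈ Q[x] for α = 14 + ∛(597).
m_α(x) = x^3 - 42x^2 + 588x - 3341

Set β = α - 14 = ∛(597), so β^3 = 597. Then (α - 14)^3 - 597 = 0, i.e. α is a root of g(x) = (x - 14)^3 - 597 = x^3 - 42x^2 + 588x - 3341. Since g(x) = h(x - 14) where h(x) = x^3 - 597, and h is irreducible over Q (because 597 is not a perfect cube, so h has no rational root, and a monic cubic with no rational root is irreducible), g is also irreducible (irreducibility is preserved under the substitution x → x - 14). Hence m_α(x) = x^3 - 42x^2 + 588x - 3341.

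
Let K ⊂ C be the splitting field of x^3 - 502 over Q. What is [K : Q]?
[K : Q] = 6

The roots of x^3 - 502 are ∛502, ω∛502, ω^2∛502 where ω = e^(2πi/3) is a primitive cube root of unity, so K = Q(∛502, ω). Now [Q(∛502):Q] = 3 (since 502 is not a perfect cube, x^3 - 502 is irreducible) and [Q(ω):Q] = 2. Both 2 and 3 divide [K:Q], and [K:Q] ≤ 3·2 = 6, so [K:Q] = 6. (Equivalently: Q(∛502) ⊂ R but ω ∉ R, so [K : Q(∛502)] = 2.)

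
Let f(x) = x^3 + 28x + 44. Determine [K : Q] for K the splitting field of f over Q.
[K : Q] = 6

By the rational root test, any rational root of the monic integer polynomial f(x) = x^3 + 28x + 44 must be an integer dividing the constant term 44, i.e. one of ±{1, 2, 4, 11, 22, 44}. Evaluating: f(1) = 73, f(-1) = 15, f(2) = 108, f(-2) = -20, f(4) = 220, f(-4) = -132, f(11) = 1683, f(-11) = -1595, f(22) = 11308, f(-22) = -11220, f(44) = 86460, f(-44) = -86372; none is 0, so f has no rational root and is therefore irreducible over Q (a cubic with no linear factor over a field is irreducible). For an irreducible cubic, the Galois group is A_3 or S_3 according as the discriminant disc(f) = -4a^3 - 27b^2 = -4·(28)^3 - 27·(44)^2 = -140080 is or is not a square in Q. Here disc(f) = -140080 is not a perfect square in Q, so the Galois group of f over Q is not contained in A_3 and must be all of S_3. The splitting field has degree |S_3| = 6 over Q, so [K : Q] = 6.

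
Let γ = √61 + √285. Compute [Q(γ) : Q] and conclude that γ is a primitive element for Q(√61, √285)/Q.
[Q(γ) : Q] = 4 (equivalently, Q(γ) = Q(√61, √285))

Obviously Q(γ) ⊆ Q(√61, √285), and [Q(√61, √285):Q] = 4 (since 61, 285 are distinct squarefree integers > 1 with 17385 not a perfect square). To show equality we compute the minimal polynomial of γ. From γ = √61 + √285: γ^2 = 61 + 2√(17385) + 285 = 346 + 2√(17385), so γ^2 - 346 = 2√(17385); squaring, (γ^2 - 346)^2 = 4·17385, i.e. γ^4 - 692γ^2 + 119716 - 69540 = 0, i.e. γ^4 - 692γ^2 + 50176 = 0. So γ is a root of x^4 - 692x^2 + 50176. This polynomial is irreducible over Q: it has no rational root (each ±√61 ± √285 is irrational), and any factorization into two quadratics over Q would force √(17385) ∈ Q (pairing opposite roots) or √61, √285 ∈ Q (other pairings), all impossible. Hence [Q(γ):Q] = 4 = [Q(√61, √285):Q], so Q(γ) = Q(√61, √285).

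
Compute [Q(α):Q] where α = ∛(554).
[Q(α):Q] = 3

The minimal polynomial of α is x^3 - 554, irreducible over Q since 554 is not a perfect cube (so x^3 - 554 has no rational root). Hence [Q(α):Q] = deg(m_α) = 3.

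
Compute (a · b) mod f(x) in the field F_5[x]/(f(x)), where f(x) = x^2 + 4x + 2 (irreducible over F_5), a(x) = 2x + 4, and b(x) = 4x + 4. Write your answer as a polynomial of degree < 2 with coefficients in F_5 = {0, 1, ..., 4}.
a · b ≡ 2x (mod f(x))

Multiply in F_5[x]: a(x)·b(x) = (2x + 4)·(4x + 4) = 3x^2 + 4x + 1. This has degree ≥ 2, so divide by f(x) over F_5: 3x^2 + 4x + 1 = (3)·(x^2 + 4x + 2) + (2x). Hence a·b ≡ 2x (mod f). (F_5[x]/(f) is a field with 5^2 = 25 elements since f is irreducible of degree 2.)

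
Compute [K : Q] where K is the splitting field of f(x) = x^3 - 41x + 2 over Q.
[K : Q] = 6

By the rational root test, any rational root of the monic integer polynomial f(x) = x^3 - 41x + 2 must be an integer dividing the constant term 2, i.e. one of ±{1, 2}. Evaluating: f(1) = -38, f(-1) = 42, f(2) = -72, f(-2) = 76; none is 0, so f has no rational root and is therefore irreducible over Q (a cubic with no linear factor over a field is irreducible). For an irreducible cubic, the Galois group is A_3 or S_3 according as the discriminant disc(f) = -4a^3 - 27b^2 = -4·(-41)^3 - 27·(2)^2 = 275576 is or is not a square in Q. Here disc(f) = 275576 is not a perfect square in Q, so the Galois group of f over Q is not contained in A_3 and must be all of S_3. The splitting field has degree |S_3| = 6 over Q, so [K : Q] = 6.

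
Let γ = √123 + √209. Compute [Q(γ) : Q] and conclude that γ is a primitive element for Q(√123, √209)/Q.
[Q(γ) : Q] = 4 (equivalently, Q(γ) = Q(√123, √209))

Obviously Q(γ) ⊆ Q(√123, √209), and [Q(√123, √209):Q] = 4 (since 123, 209 are distinct squarefree integers > 1 with 25707 not a perfect square). To show equality we compute the minimal polynomial of γ. From γ = √123 + √209: γ^2 = 123 + 2√(25707) + 209 = 332 + 2√(25707), so γ^2 - 332 = 2√(25707); squaring, (γ^2 - 332)^2 = 4·25707, i.e. γ^4 - 664γ^2 + 110224 - 102828 = 0, i.e. γ^4 - 664γ^2 + 7396 = 0. So γ is a root of x^4 - 664x^2 + 7396. This polynomial is irreducible over Q: it has no rational root (each ±√123 ± √209 is irrational), and any factorization into two quadratics over Q would force √(25707) ∈ Q (pairing opposite roots) or √123, √209 ∈ Q (other pairings), all impossible. Hence [Q(γ):Q] = 4 = [Q(√123, √209):Q], so Q(γ) = Q(√123, √209).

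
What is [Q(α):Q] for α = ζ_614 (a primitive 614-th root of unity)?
[Q(α):Q] = 306

The minimal polynomial of ζ_614 over Q is the 614-th cyclotomic polynomial Φ_614(x), which is irreducible over Q and has degree φ(614) = 306. Hence [Q(α):Q] = φ(614) = 306.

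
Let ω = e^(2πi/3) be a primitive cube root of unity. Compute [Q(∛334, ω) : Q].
[Q(∛334, ω) : Q] = 6

[Q(∛334):Q] = 3 (min poly x^3 - 334, irreducible since 334 is not a perfect cube). [Q(ω):Q] = 2 (min poly x^2 + x + 1). Since Q(∛334) ⊂ R and ω ∉ R, we have ω ∉ Q(∛334), so x^2 + x + 1 remains irreducible over Q(∛334) and [Q(∛334, ω) : Q(∛334)] = 2. By the tower law, [Q(∛334, ω) : Q] = 3 · 2 = 6. (In fact Q(∛334, ω) is the splitting field of x^3 - 334 over Q.)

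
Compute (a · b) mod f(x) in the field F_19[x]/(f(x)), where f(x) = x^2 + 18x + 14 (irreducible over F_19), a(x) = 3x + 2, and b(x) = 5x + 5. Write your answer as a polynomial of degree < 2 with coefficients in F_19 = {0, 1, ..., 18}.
a · b ≡ 2x + 9 (mod f(x))

Multiply in F_19[x]: a(x)·b(x) = (3x + 2)·(5x + 5) = 15x^2 + 6x + 10. This has degree ≥ 2, so divide by f(x) over F_19: 15x^2 + 6x + 10 = (15)·(x^2 + 18x + 14) + (2x + 9). Hence a·b ≡ 2x + 9 (mod f). (F_19[x]/(f) is a field with 19^2 = 361 elements since f is irreducible of degree 2.)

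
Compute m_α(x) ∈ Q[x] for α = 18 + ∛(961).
m_α(x) = x^3 - 54x^2 + 972x - 6793

Set β = α - 18 = ∛(961), so β^3 = 961. Then (α - 18)^3 - 961 = 0, i.e. α is a root of g(x) = (x - 18)^3 - 961 = x^3 - 54x^2 + 972x - 6793. Since g(x) = h(x - 18) where h(x) = x^3 - 961, and h is irreducible over Q (because 961 is not a perfect cube, so h has no rational root, and a monic cubic with no rational root is irreducible), g is also irreducible (irreducibility is preserved under the substitution x → x - 18). Hence m_α(x) = x^3 - 54x^2 + 972x - 6793.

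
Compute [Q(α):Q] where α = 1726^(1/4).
[Q(α):Q] = 4

α is a root of x^4 - 1726. By Eisenstein's criterion at the prime p = 2 (which divides the constant term 1726 but p^2 = 4 does not, since 1726 is squarefree), x^4 - 1726 is irreducible over Q. Hence [Q(α):Q] = 4.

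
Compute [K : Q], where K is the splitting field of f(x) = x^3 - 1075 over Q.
[K : Q] = 6

The roots of x^3 - 1075 are ∛1075, ω∛1075, ω^2∛1075 where ω = e^(2πi/3) is a primitive cube root of unity, so K = Q(∛1075, ω). Now [Q(∛1075):Q] = 3 (since 1075 is not a perfect cube, x^3 - 1075 is irreducible) and [Q(ω):Q] = 2. Both 2 and 3 divide [K:Q], and [K:Q] ≤ 3·2 = 6, so [K:Q] = 6. (Equivalently: Q(∛1075) ⊂ R but ω ∉ R, so [K : Q(∛1075)] = 2.)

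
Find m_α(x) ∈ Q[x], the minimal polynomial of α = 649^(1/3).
m_α(x) = x^3 - 649

α satisfies α^3 = 649, so x^3 - 649 annihilates α. By the rational root test, a rational root p/q (in lowest terms) of x^3 - 649 would satisfy p^3 = 649 q^3, forcing q = 1 and p^3 = 649; but 649 is not a perfect cube, contradiction. A monic cubic over Q with no rational root is irreducible (any nontrivial factorization would include a linear factor). Hence x^3 - 649 is the minimal polynomial of α, and in particular [Q(α):Q] = 3.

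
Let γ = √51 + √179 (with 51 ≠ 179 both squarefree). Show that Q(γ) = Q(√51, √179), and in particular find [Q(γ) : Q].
[Q(γ) : Q] = 4 (equivalently, Q(γ) = Q(√51, √179))

Obviously Q(γ) ⊆ Q(√51, √179), and [Q(√51, √179):Q] = 4 (since 51, 179 are distinct squarefree integers > 1 with 9129 not a perfect square). To show equality we compute the minimal polynomial of γ. From γ = √51 + √179: γ^2 = 51 + 2√(9129) + 179 = 230 + 2√(9129), so γ^2 - 230 = 2√(9129); squaring, (γ^2 - 230)^2 = 4·9129, i.e. γ^4 - 460γ^2 + 52900 - 36516 = 0, i.e. γ^4 - 460γ^2 + 16384 = 0. So γ is a root of x^4 - 460x^2 + 16384. This polynomial is irreducible over Q: it has no rational root (each ±√51 ± √179 is irrational), and any factorization into two quadratics over Q would force √(9129) ∈ Q (pairing opposite roots) or √51, √179 ∈ Q (other pairings), all impossible. Hence [Q(γ):Q] = 4 = [Q(√51, √179):Q], so Q(γ) = Q(√51, √179).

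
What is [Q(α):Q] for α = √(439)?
[Q(α):Q] = 2

[Q(α):Q] equals the degree of the minimal polynomial of α. Here α^2 = 439 and x^2 - 439 is irreducible (d = 439 is squarefree, ≠ 1, hence not a square), so deg(m_α) = 2. Thus [Q(α):Q] = 2.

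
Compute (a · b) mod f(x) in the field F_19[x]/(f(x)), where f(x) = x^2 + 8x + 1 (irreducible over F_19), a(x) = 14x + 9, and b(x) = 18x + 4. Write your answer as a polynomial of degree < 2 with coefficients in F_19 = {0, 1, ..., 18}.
a · b ≡ 7x + 12 (mod f(x))

Multiply in F_19[x]: a(x)·b(x) = (14x + 9)·(18x + 4) = 5x^2 + 9x + 17. This has degree ≥ 2, so divide by f(x) over F_19: 5x^2 + 9x + 17 = (5)·(x^2 + 8x + 1) + (7x + 12). Hence a·b ≡ 7x + 12 (mod f). (F_19[x]/(f) is a field with 19^2 = 361 elements since f is irreducible of degree 2.)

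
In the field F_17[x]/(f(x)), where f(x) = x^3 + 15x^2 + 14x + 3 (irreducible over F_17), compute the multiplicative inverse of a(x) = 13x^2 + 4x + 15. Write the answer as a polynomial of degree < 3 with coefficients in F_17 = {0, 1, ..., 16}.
a(x)^(-1) ≡ 13x^2 + 3x + 2 (mod f(x))

Since f is irreducible over F_17, F_17[x]/(f) is a field and a(x) ≠ 0 has an inverse. Apply the extended Euclidean algorithm to f(x) and a(x) in F_17[x]: f(x) = (4x + 13)·a(x) + (4x + 12);  a(x) = (16x + 4)·(4x + 12) + (1). The last nonzero remainder is the constant 1 = gcd(f, a) in F_17. Back-substituting through the division chain expresses 1 = s(x)·a(x) + t(x)·f(x) with s(x) ≡ 13x^2 + 3x + 2 (mod f), so a(x)^(-1) ≡ s(x) = 13x^2 + 3x + 2 (mod f). Check: (13x^2 + 4x + 15)·(13x^2 + 3x + 2) = 16x^4 + 6x^3 + 12x^2 + 2x + 13 ≡ 1 (mod x^3 + 15x^2 + 14x + 3).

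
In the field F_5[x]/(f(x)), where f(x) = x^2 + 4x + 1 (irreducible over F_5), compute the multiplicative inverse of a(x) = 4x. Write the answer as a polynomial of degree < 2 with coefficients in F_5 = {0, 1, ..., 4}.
a(x)^(-1) ≡ x + 4 (mod f(x))

Since f is irreducible over F_5, F_5[x]/(f) is a field and a(x) ≠ 0 has an inverse. Apply the extended Euclidean algorithm to f(x) and a(x) in F_5[x]: f(x) = (4x + 1)·a(x) + (1). The last nonzero remainder is the constant 1 = gcd(f, a) in F_5. Back-substituting through the division chain expresses 1 = s(x)·a(x) + t(x)·f(x) with s(x) ≡ x + 4 (mod f), so a(x)^(-1) ≡ s(x) = x + 4 (mod f). Check: (4x)·(x + 4) = 4x^2 + x ≡ 1 (mod x^2 + 4x + 1).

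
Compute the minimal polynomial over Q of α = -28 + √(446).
m_α(x) = x^2 + 56x + 338

From α + 28 = √(446), squaring gives (α + 28)^2 = 446, i.e. α^2 + 56α + 784 = 446, so α^2 + 56α + 338 = 0. The discriminant of x^2 + 56x + 338 is (56)^2 - 4·(338) = 3136 - 1352 = 1784, and 4·(446) is not a perfect square in Q since 446 is squarefree and ≠ 1. Hence x^2 + 56x + 338 is irreducible over Q and is the minimal polynomial of α.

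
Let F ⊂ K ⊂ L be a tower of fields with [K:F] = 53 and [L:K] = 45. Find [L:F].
[L:F] = 2385

The tower law says that for any tower of field extensions F ⊂ K ⊂ L with finite degrees, [L:F] = [L:K] · [K:F]. Here this gives [L:F] = 45 · 53 = 2385.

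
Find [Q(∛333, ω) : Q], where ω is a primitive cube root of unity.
[Q(∛333, ω) : Q] = 6

[Q(∛333):Q] = 3 (min poly x^3 - 333, irreducible since 333 is not a perfect cube). [Q(ω):Q] = 2 (min poly x^2 + x + 1). Since Q(∛333) ⊂ R and ω ∉ R, we have ω ∉ Q(∛333), so x^2 + x + 1 remains irreducible over Q(∛333) and [Q(∛333, ω) : Q(∛333)] = 2. By the tower law, [Q(∛333, ω) : Q] = 3 · 2 = 6. (In fact Q(∛333, ω) is the splitting field of x^3 - 333 over Q.)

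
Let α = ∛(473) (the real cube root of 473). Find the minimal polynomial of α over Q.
m_α(x) = x^3 - 473

α satisfies α^3 = 473, so x^3 - 473 annihilates α. By the rational root test, a rational root p/q (in lowest terms) of x^3 - 473 would satisfy p^3 = 473 q^3, forcing q = 1 and p^3 = 473; but 473 is not a perfect cube, contradiction. A monic cubic over Q with no rational root is irreducible (any nontrivial factorization would include a linear factor). Hence x^3 - 473 is the minimal polynomial of α, and in particular [Q(α):Q] = 3.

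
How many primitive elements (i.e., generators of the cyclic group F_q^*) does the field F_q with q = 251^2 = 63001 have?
There are φ(63000) = 14400 primitive elements

F_q^* is cyclic of order q - 1 = 63000. A cyclic group of order m has exactly φ(m) generators. Here m = 63000 = 2^3 · 3^2 · 5^3 · 7, so the number of primitive elements is φ(63000) = 14400.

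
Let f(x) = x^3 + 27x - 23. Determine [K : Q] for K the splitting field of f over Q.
[K : Q] = 6

By the rational root test, any rational root of the monic integer polynomial f(x) = x^3 + 27x - 23 must be an integer dividing the constant term -23, i.e. one of ±{1, 23}. Evaluating: f(1) = 5, f(-1) = -51, f(23) = 12765, f(-23) = -12811; none is 0, so f has no rational root and is therefore irreducible over Q (a cubic with no linear factor over a field is irreducible). For an irreducible cubic, the Galois group is A_3 or S_3 according as the discriminant disc(f) = -4a^3 - 27b^2 = -4·(27)^3 - 27·(-23)^2 = -93015 is or is not a square in Q. Here disc(f) = -93015 is not a perfect square in Q, so the Galois group of f over Q is not contained in A_3 and must be all of S_3. The splitting field has degree |S_3| = 6 over Q, so [K : Q] = 6.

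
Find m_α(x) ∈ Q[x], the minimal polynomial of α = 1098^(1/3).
m_α(x) = x^3 - 1098

α satisfies α^3 = 1098, so x^3 - 1098 annihilates α. By the rational root test, a rational root p/q (in lowest terms) of x^3 - 1098 would satisfy p^3 = 1098 q^3, forcing q = 1 and p^3 = 1098; but 1098 is not a perfect cube, contradiction. A monic cubic over Q with no rational root is irreducible (any nontrivial factorization would include a linear factor). Hence x^3 - 1098 is the minimal polynomial of α, and in particular [Q(α):Q] = 3.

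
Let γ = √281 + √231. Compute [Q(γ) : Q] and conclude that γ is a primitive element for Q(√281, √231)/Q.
[Q(γ) : Q] = 4 (equivalently, Q(γ) = Q(√281, √231))

Obviously Q(γ) ⊆ Q(√281, √231), and [Q(√281, √231):Q] = 4 (since 281, 231 are distinct squarefree integers > 1 with 64911 not a perfect square). To show equality we compute the minimal polynomial of γ. From γ = √281 + √231: γ^2 = 281 + 2√(64911) + 231 = 512 + 2√(64911), so γ^2 - 512 = 2√(64911); squaring, (γ^2 - 512)^2 = 4·64911, i.e. γ^4 - 1024γ^2 + 262144 - 259644 = 0, i.e. γ^4 - 1024γ^2 + 2500 = 0. So γ is a root of x^4 - 1024x^2 + 2500. This polynomial is irreducible over Q: it has no rational root (each ±√281 ± √231 is irrational), and any factorization into two quadratics over Q would force √(64911) ∈ Q (pairing opposite roots) or √281, √231 ∈ Q (other pairings), all impossible. Hence [Q(γ):Q] = 4 = [Q(√281, √231):Q], so Q(γ) = Q(√281, √231).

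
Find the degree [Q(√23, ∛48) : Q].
[Q(√23, ∛48) : Q] = 6

Let L = Q(√23, ∛48). Since Q(√23) ⊂ L and [Q(√23):Q] = 2, the tower law gives 2 | [L:Q]. Likewise Q(∛48) ⊂ L with [Q(∛48):Q] = 3 (because 48 is not a perfect cube), so 3 | [L:Q]. As gcd(2,3) = 1, [L:Q] is divisible by 6. Conversely L is generated over Q by √23 and ∛48, so [L:Q] ≤ 2·3 = 6. Therefore [Q(√23, ∛48) : Q] = 6.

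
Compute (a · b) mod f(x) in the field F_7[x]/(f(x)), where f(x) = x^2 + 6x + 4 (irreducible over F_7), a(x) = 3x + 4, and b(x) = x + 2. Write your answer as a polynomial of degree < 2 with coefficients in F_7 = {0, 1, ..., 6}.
a · b ≡ 6x + 3 (mod f(x))

Multiply in F_7[x]: a(x)·b(x) = (3x + 4)·(x + 2) = 3x^2 + 3x + 1. This has degree ≥ 2, so divide by f(x) over F_7: 3x^2 + 3x + 1 = (3)·(x^2 + 6x + 4) + (6x + 3). Hence a·b ≡ 6x + 3 (mod f). (F_7[x]/(f) is a field with 7^2 = 49 elements since f is irreducible of degree 2.)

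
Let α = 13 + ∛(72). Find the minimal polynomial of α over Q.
m_α(x) = x^3 - 39x^2 + 507x - 2269

Set β = α - 13 = ∛(72), so β^3 = 72. Then (α - 13)^3 - 72 = 0, i.e. α is a root of g(x) = (x - 13)^3 - 72 = x^3 - 39x^2 + 507x - 2269. Since g(x) = h(x - 13) where h(x) = x^3 - 72, and h is irreducible over Q (because 72 is not a perfect cube, so h has no rational root, and a monic cubic with no rational root is irreducible), g is also irreducible (irreducibility is preserved under the substitution x → x - 13). Hence m_α(x) = x^3 - 39x^2 + 507x - 2269.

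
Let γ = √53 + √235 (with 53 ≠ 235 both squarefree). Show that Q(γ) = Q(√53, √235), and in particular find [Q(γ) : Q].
[Q(γ) : Q] = 4 (equivalently, Q(γ) = Q(√53, √235))

Obviously Q(γ) ⊆ Q(√53, √235), and [Q(√53, √235):Q] = 4 (since 53, 235 are distinct squarefree integers > 1 with 12455 not a perfect square). To show equality we compute the minimal polynomial of γ. From γ = √53 + √235: γ^2 = 53 + 2√(12455) + 235 = 288 + 2√(12455), so γ^2 - 288 = 2√(12455); squaring, (γ^2 - 288)^2 = 4·12455, i.e. γ^4 - 576γ^2 + 82944 - 49820 = 0, i.e. γ^4 - 576γ^2 + 33124 = 0. So γ is a root of x^4 - 576x^2 + 33124. This polynomial is irreducible over Q: it has no rational root (each ±√53 ± √235 is irrational), and any factorization into two quadratics over Q would force √(12455) ∈ Q (pairing opposite roots) or √53, √235 ∈ Q (other pairings), all impossible. Hence [Q(γ):Q] = 4 = [Q(√53, √235):Q], so Q(γ) = Q(√53, √235).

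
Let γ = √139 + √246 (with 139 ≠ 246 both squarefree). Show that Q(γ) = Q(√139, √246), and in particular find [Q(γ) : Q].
[Q(γ) : Q] = 4 (equivalently, Q(γ) = Q(√139, √246))

Obviously Q(γ) ⊆ Q(√139, √246), and [Q(√139, √246):Q] = 4 (since 139, 246 are distinct squarefree integers > 1 with 34194 not a perfect square). To show equality we compute the minimal polynomial of γ. From γ = √139 + √246: γ^2 = 139 + 2√(34194) + 246 = 385 + 2√(34194), so γ^2 - 385 = 2√(34194); squaring, (γ^2 - 385)^2 = 4·34194, i.e. γ^4 - 770γ^2 + 148225 - 136776 = 0, i.e. γ^4 - 770γ^2 + 11449 = 0. So γ is a root of x^4 - 770x^2 + 11449. This polynomial is irreducible over Q: it has no rational root (each ±√139 ± √246 is irrational), and any factorization into two quadratics over Q would force √(34194) ∈ Q (pairing opposite roots) or √139, √246 ∈ Q (other pairings), all impossible. Hence [Q(γ):Q] = 4 = [Q(√139, √246):Q], so Q(γ) = Q(√139, √246).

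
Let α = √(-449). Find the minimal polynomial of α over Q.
m_α(x) = x^2 + 449

α satisfies α^2 + 449 = 0, so x^2 + 449 annihilates α. Since d = -449 is squarefree and ≠ 1, it is not a perfect square in Q, so x^2 + 449 has no rational root and is therefore irreducible over Q (a degree-2 polynomial over a field is irreducible iff it has no root). Hence m_α(x) = x^2 + 449.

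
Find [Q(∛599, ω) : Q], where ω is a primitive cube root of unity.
[Q(∛599, ω) : Q] = 6

[Q(∛599):Q] = 3 (min poly x^3 - 599, irreducible since 599 is not a perfect cube). [Q(ω):Q] = 2 (min poly x^2 + x + 1). Since Q(∛599) ⊂ R and ω ∉ R, we have ω ∉ Q(∛599), so x^2 + x + 1 remains irreducible over Q(∛599) and [Q(∛599, ω) : Q(∛599)] = 2. By the tower law, [Q(∛599, ω) : Q] = 3 · 2 = 6. (In fact Q(∛599, ω) is the splitting field of x^3 - 599 over Q.)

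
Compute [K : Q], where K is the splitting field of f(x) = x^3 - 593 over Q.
[K : Q] = 6

The roots of x^3 - 593 are ∛593, ω∛593, ω^2∛593 where ω = e^(2πi/3) is a primitive cube root of unity, so K = Q(∛593, ω). Now [Q(∛593):Q] = 3 (since 593 is not a perfect cube, x^3 - 593 is irreducible) and [Q(ω):Q] = 2. Both 2 and 3 divide [K:Q], and [K:Q] ≤ 3·2 = 6, so [K:Q] = 6. (Equivalently: Q(∛593) ⊂ R but ω ∉ R, so [K : Q(∛593)] = 2.)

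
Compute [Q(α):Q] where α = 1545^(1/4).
[Q(α):Q] = 4

α is a root of x^4 - 1545. By Eisenstein's criterion at the prime p = 3 (which divides the constant term 1545 but p^2 = 9 does not, since 1545 is squarefree), x^4 - 1545 is irreducible over Q. Hence [Q(α):Q] = 4.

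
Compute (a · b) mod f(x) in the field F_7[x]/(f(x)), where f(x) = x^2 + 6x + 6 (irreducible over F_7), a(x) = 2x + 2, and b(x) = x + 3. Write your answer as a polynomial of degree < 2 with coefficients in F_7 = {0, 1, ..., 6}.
a · b ≡ 3x + 1 (mod f(x))

Multiply in F_7[x]: a(x)·b(x) = (2x + 2)·(x + 3) = 2x^2 + x + 6. This has degree ≥ 2, so divide by f(x) over F_7: 2x^2 + x + 6 = (2)·(x^2 + 6x + 6) + (3x + 1). Hence a·b ≡ 3x + 1 (mod f). (F_7[x]/(f) is a field with 7^2 = 49 elements since f is irreducible of degree 2.)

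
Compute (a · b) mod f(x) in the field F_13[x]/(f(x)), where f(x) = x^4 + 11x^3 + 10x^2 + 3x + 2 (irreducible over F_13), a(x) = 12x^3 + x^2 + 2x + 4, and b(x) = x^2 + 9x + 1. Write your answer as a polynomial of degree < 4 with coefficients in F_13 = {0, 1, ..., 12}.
a · b ≡ 9x^2 + 5x + 11 (mod f(x))

Multiply in F_13[x]: a(x)·b(x) = (12x^3 + x^2 + 2x + 4)·(x^2 + 9x + 1) = 12x^5 + 5x^4 + 10x^3 + 10x^2 + 12x + 4. This has degree ≥ 4, so divide by f(x) over F_13: 12x^5 + 5x^4 + 10x^3 + 10x^2 + 12x + 4 = (12x + 3)·(x^4 + 11x^3 + 10x^2 + 3x + 2) + (9x^2 + 5x + 11). Hence a·b ≡ 9x^2 + 5x + 11 (mod f). (F_13[x]/(f) is a field with 13^4 = 28561 elements since f is irreducible of degree 4.)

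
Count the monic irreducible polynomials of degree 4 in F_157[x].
There are 151887138 monic irreducible polynomials of degree 4 over F_157

Each element of F_{157^4} that lies in no proper subfield is a root of exactly one monic irreducible of degree 4 over F_157, and each such polynomial has 4 distinct roots in F_{157^4}. By Möbius inversion the count is N_157(4) = (1/4) Σ_{d|4} μ(4/d) · 157^d = (1/4)(μ(4)·157^1 + μ(2)·157^2 + μ(1)·157^4) = 607548552/4 = 151887138.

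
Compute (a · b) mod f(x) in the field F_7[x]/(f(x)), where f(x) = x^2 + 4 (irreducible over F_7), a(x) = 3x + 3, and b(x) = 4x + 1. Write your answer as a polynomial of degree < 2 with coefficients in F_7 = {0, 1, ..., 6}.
a · b ≡ x + 4 (mod f(x))

Multiply in F_7[x]: a(x)·b(x) = (3x + 3)·(4x + 1) = 5x^2 + x + 3. This has degree ≥ 2, so divide by f(x) over F_7: 5x^2 + x + 3 = (5)·(x^2 + 4) + (x + 4). Hence a·b ≡ x + 4 (mod f). (F_7[x]/(f) is a field with 7^2 = 49 elements since f is irreducible of degree 2.)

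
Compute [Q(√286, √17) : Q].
[Q(√286, √17) : Q] = 4

[Q(√286):Q] = 2 (min poly x^2 - 286, irreducible since 286 is squarefree > 1). For the top step, suppose √17 ∈ Q(√286), say √17 = c + d√286 with c, d ∈ Q. Squaring: 17 = c^2 + 286d^2 + 2cd√286. Since √286 ∉ Q this forces 2cd = 0. If d = 0 then √17 = c ∈ Q, contradicting 17 squarefree > 1. If c = 0 then 17 = 286d^2, so 286·17 = (286d)^2 is a perfect square in Q — but 286·17 = 4862 is not a perfect square (since 286 and 17 are distinct squarefree integers). Contradiction. Hence √17 ∉ Q(√286), so x^2 - 17 stays irreducible over Q(√286) and [Q(√286, √17) : Q(√286)] = 2. By the tower law, [Q(√286, √17) : Q] = 2 · 2 = 4.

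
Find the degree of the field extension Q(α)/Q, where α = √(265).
[Q(α):Q] = 2

[Q(α):Q] equals the degree of the minimal polynomial of α. Here α^2 = 265 and x^2 - 265 is irreducible (d = 265 is squarefree, ≠ 1, hence not a square), so deg(m_α) = 2. Thus [Q(α):Q] = 2.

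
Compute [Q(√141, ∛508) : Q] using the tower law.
[Q(√141, ∛508) : Q] = 6

Let L = Q(√141, ∛508). Since Q(√141) ⊂ L and [Q(√141):Q] = 2, the tower law gives 2 | [L:Q]. Likewise Q(∛508) ⊂ L with [Q(∛508):Q] = 3 (because 508 is not a perfect cube), so 3 | [L:Q]. As gcd(2,3) = 1, [L:Q] is divisible by 6. Conversely L is generated over Q by √141 and ∛508, so [L:Q] ≤ 2·3 = 6. Therefore [Q(√141, ∛508) : Q] = 6.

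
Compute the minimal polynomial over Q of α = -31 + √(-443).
m_α(x) = x^2 + 62x + 1404

From α + 31 = √(-443), squaring gives (α + 31)^2 = -443, i.e. α^2 + 62α + 961 = -443, so α^2 + 62α + 1404 = 0. The discriminant of x^2 + 62x + 1404 is (62)^2 - 4·(1404) = 3844 - 5616 = -1772, and 4·(-443) is not a perfect square in Q since -443 is squarefree and ≠ 1. Hence x^2 + 62x + 1404 is irreducible over Q and is the minimal polynomial of α.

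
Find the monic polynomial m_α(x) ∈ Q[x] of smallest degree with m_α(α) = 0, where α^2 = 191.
m_α(x) = x^2 - 191

α satisfies α^2 - 191 = 0, so x^2 - 191 annihilates α. Since d = 191 is squarefree and ≠ 1, it is not a perfect square in Q, so x^2 - 191 has no rational root and is therefore irreducible over Q (a degree-2 polynomial over a field is irreducible iff it has no root). Hence m_α(x) = x^2 - 191.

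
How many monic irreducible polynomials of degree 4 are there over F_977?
There are 227781164328 monic irreducible polynomials of degree 4 over F_977

Each element of F_{977^4} that lies in no proper subfield is a root of exactly one monic irreducible of degree 4 over F_977, and each such polynomial has 4 distinct roots in F_{977^4}. By Möbius inversion the count is N_977(4) = (1/4) Σ_{d|4} μ(4/d) · 977^d = (1/4)(μ(4)·977^1 + μ(2)·977^2 + μ(1)·977^4) = 911124657312/4 = 227781164328.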